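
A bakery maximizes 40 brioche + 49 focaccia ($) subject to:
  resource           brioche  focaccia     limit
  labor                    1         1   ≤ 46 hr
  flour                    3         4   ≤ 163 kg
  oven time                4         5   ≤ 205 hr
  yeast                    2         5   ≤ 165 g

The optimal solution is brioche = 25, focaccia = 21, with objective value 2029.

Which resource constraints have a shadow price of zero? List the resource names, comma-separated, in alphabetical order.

labor: 46/46 (binding)
flour: 159/163 (slack 4)
oven time: 205/205 (binding)
yeast: 155/165 (slack 10)
By complementary slackness, a constraint with positive slack has shadow price 0 → flour, yeast.

flour, yeast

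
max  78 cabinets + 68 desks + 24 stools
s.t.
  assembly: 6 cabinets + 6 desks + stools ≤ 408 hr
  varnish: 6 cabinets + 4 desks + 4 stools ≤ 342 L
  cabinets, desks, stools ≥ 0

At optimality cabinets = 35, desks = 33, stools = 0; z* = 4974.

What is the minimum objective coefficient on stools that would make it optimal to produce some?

At the optimum: assembly uses 408 of 408 (binding); varnish uses 342 of 342 (binding).
The binding rows give the dual system: 6·y_assembly + 6·y_varnish = 78 and 6·y_assembly + 4·y_varnish = 68.
Solving: y_assembly = 8, y_varnish = 5.
stools enters the basis when its profit ≥ yᵀa₃ = 8·1 + 5·4 = 28.

28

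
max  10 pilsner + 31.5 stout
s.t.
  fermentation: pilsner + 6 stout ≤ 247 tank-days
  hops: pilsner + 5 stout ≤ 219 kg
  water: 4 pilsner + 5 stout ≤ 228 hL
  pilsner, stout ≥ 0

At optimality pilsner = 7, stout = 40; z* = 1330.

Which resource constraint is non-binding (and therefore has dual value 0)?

hops

fermentation: 247/247 (binding)
hops: 207/219 (slack 12)
water: 228/228 (binding)
By complementary slackness, a constraint with positive slack has shadow price 0 → hops.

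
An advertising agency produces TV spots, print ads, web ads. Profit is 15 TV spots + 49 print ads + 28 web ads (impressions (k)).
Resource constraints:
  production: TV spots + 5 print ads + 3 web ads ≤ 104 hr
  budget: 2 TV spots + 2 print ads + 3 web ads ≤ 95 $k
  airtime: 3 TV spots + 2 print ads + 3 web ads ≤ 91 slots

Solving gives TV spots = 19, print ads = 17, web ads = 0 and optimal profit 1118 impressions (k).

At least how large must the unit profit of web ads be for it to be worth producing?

33

Binding: production and airtime. Non-binding: budget (23 unused).
Since budget is not tight, its dual is 0.
Dual feasibility on the basic columns requires 1·y_production + 3·y_airtime = 15, 5·y_production + 2·y_airtime = 49.
Solving: y_production = 9, y_airtime = 2.
web ads enters the basis when its profit ≥ yᵀa₃ = 9·3 + 2·3 = 33.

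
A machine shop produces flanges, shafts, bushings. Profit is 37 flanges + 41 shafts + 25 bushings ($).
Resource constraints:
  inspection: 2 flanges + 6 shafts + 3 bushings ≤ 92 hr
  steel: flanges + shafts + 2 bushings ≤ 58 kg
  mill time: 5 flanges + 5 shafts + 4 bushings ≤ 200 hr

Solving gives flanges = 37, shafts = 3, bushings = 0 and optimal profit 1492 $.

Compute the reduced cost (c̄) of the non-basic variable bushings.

Binding: inspection and mill time. Non-binding: steel (18 unused).
Since steel is not tight, its dual is 0.
From A_Bᵀ y = c: 2·y_inspection + 5·y_mill time = 37; 6·y_inspection + 5·y_mill time = 41.
Solving: y_inspection = 1, y_mill time = 7.
Reduced cost of bushings: c₃ − yᵀa₃ = 25 − (1·3 + 7·4) = 25 − 31 = -6.

-6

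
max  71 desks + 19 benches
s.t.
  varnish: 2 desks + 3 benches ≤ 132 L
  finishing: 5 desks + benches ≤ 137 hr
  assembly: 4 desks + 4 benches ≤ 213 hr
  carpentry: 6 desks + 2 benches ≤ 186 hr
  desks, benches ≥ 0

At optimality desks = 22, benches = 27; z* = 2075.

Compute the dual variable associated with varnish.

At the optimum: varnish uses 125 of 132 (slack = 7); finishing uses 137 of 137 (binding); assembly uses 196 of 213 (slack = 17); carpentry uses 186 of 186 (binding).
Slack constraints have shadow price 0 (complementary slackness).
From A_Bᵀ y = c: 5·y_finishing + 6·y_carpentry = 71; 1·y_finishing + 2·y_carpentry = 19.
Solving: y_finishing = 7, y_carpentry = 6.
Shadow price of varnish = 0.

0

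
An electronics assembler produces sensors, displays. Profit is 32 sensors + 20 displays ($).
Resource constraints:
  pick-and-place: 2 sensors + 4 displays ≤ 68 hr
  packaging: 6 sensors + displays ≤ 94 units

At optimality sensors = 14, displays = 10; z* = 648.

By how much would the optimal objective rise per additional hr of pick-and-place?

4

Both pick-and-place and packaging are binding at x*.
The binding rows give the dual system: 2·y_pick-and-place + 6·y_packaging = 32 and 4·y_pick-and-place + 1·y_packaging = 20.
→ y_pick-and-place = 4 and y_packaging = 4.
Shadow price of pick-and-place = 4.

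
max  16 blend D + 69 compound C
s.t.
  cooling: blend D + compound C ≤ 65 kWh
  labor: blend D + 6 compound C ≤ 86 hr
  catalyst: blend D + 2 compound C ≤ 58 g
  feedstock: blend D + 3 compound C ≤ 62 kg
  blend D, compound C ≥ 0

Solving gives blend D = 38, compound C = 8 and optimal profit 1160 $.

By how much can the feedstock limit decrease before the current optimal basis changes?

Binding constraints: labor, feedstock. The basis is B = [[1,6],[1,3]] with det -3.
Per unit decrease in feedstock, x* moves by d = (-2, 0.3333).
The basis stays optimal until blend D reaches 0; allowable decrease = 19 kg.

19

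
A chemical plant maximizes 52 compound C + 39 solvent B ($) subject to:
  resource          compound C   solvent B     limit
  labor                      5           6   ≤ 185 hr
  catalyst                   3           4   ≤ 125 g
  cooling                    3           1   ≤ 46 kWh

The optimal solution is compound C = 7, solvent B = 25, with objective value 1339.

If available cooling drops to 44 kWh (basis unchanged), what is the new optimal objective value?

1321

Binding: labor and cooling. Non-binding: catalyst (4 unused).
By complementary slackness, y = 0 for the non-binding constraint.
Dual feasibility on the basic columns requires 5·y_labor + 3·y_cooling = 52, 6·y_labor + 1·y_cooling = 39.
Solving: y_labor = 5, y_cooling = 9.
Δz = y_cooling·Δb = 9 × (-2) = -18, so new z* = 1339 − 18 = 1321.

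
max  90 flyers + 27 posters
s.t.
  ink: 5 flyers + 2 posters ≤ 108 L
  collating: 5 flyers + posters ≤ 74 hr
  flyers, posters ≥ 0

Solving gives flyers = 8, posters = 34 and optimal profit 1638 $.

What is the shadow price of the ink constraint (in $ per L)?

Check each constraint at x*: ink 108/108 (tight); collating 74/74 (tight).
From A_Bᵀ y = c: 5·y_ink + 5·y_collating = 90; 2·y_ink + 1·y_collating = 27.
→ y_ink = 9 and y_collating = 9.
Shadow price of ink = 9.

9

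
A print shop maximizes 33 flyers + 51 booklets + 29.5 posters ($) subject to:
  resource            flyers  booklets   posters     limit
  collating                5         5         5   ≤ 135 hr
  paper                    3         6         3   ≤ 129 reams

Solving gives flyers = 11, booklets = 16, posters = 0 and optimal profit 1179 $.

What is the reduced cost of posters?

-3.5

Both collating and paper are binding at x*.
Dual feasibility on the basic columns requires 5·y_collating + 3·y_paper = 33, 5·y_collating + 6·y_paper = 51.
→ y_collating = 3 and y_paper = 6.
Reduced cost of posters: c₃ − yᵀa₃ = 29.5 − (3·5 + 6·3) = 29.5 − 33 = -3.5.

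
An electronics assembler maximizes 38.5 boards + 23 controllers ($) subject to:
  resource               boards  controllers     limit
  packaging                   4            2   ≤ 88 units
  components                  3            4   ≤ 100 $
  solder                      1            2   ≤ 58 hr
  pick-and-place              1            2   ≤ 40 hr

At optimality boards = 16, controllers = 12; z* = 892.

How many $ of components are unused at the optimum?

components used = 3·16 + 4·12 = 96; slack = 100 − 96 = 4.

4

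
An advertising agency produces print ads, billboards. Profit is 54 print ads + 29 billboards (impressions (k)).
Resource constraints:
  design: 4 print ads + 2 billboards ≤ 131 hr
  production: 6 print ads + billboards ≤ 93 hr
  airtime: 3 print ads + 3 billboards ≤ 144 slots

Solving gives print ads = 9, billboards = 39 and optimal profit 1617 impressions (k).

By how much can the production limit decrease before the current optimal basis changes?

Binding constraints: production, airtime. The basis is B = [[6,1],[3,3]] with det 15.
Per unit decrease in production, x* moves by d = (-0.2, 0.2).
The basis stays optimal until print ads reaches 0; allowable decrease = 45 hr.

45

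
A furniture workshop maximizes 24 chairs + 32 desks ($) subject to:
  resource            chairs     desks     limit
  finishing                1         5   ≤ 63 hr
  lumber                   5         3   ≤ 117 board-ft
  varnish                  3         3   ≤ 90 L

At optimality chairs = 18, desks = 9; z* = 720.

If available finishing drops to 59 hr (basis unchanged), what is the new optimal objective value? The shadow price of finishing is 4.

704

Δb = -4, so new z* = 720 + (4)·(-4) = 720 − 16 = 704.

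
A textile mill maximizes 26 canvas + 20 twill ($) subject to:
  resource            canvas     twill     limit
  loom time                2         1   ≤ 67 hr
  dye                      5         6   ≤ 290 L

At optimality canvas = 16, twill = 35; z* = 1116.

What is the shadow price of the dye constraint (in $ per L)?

2

Check each constraint at x*: loom time 67/67 (tight); dye 290/290 (tight).
The binding rows give the dual system: 2·y_loom time + 5·y_dye = 26 and 1·y_loom time + 6·y_dye = 20.
This yields shadow prices y_loom time = 8, y_dye = 2.
Shadow price of dye = 2.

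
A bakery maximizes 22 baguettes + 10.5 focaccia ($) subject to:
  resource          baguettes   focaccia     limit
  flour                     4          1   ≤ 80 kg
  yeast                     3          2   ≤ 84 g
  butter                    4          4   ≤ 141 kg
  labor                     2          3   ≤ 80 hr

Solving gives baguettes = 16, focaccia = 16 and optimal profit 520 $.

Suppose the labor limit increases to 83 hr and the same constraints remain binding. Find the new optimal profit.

Check each constraint at x*: flour 80/80 (tight); yeast 80/84 (slack 4); butter 128/141 (slack 13); labor 80/80 (tight).
By complementary slackness, y = 0 for the non-binding constraints.
The binding rows give the dual system: 4·y_flour + 2·y_labor = 22 and 1·y_flour + 3·y_labor = 10.5.
→ y_flour = 4.5 and y_labor = 2.
Δz = y_labor·Δb = 2 × (3) = 6, so new z* = 520 + 6 = 526.

526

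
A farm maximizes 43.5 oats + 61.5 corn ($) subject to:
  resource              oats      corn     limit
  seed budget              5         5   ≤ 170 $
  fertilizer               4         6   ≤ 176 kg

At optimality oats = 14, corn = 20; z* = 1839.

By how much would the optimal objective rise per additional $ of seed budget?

Check each constraint at x*: seed budget 170/170 (tight); fertilizer 176/176 (tight).
From A_Bᵀ y = c: 5·y_seed budget + 4·y_fertilizer = 43.5; 5·y_seed budget + 6·y_fertilizer = 61.5.
→ y_seed budget = 1.5 and y_fertilizer = 9.
Shadow price of seed budget = 1.5.

1.5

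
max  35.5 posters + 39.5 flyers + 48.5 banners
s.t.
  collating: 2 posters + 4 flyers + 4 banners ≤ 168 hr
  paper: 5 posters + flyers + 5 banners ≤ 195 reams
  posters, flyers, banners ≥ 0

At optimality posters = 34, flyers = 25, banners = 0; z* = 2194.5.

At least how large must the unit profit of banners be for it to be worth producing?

Both collating and paper are binding at x*.
The binding rows give the dual system: 2·y_collating + 5·y_paper = 35.5 and 4·y_collating + 1·y_paper = 39.5.
Solving: y_collating = 9, y_paper = 3.5.
banners enters the basis when its profit ≥ yᵀa₃ = 9·4 + 3.5·5 = 53.5.

53.5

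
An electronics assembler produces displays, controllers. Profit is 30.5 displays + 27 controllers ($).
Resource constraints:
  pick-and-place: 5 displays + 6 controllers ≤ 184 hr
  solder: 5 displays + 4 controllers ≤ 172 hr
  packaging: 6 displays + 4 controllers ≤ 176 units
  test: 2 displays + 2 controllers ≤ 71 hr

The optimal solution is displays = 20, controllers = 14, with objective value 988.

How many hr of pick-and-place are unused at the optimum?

0

pick-and-place used = 5·20 + 6·14 = 184; slack = 184 − 184 = 0.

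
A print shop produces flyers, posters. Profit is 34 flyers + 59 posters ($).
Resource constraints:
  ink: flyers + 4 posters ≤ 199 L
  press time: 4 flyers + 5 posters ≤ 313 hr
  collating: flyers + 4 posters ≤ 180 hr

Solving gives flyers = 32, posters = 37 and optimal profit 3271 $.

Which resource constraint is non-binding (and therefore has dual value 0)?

ink

ink: 180/199 (slack 19)
press time: 313/313 (binding)
collating: 180/180 (binding)
By complementary slackness, a constraint with positive slack has shadow price 0 → ink.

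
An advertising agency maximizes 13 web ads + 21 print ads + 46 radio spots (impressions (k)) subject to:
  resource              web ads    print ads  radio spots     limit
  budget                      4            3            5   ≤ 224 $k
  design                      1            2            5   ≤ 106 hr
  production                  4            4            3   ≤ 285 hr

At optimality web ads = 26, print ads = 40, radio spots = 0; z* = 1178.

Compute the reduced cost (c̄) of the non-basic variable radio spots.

Binding: budget and design. Non-binding: production (21 unused).
By complementary slackness, y = 0 for the non-binding constraint.
From A_Bᵀ y = c: 4·y_budget + 1·y_design = 13; 3·y_budget + 2·y_design = 21.
→ y_budget = 1 and y_design = 9.
Reduced cost of radio spots: c₃ − yᵀa₃ = 46 − (1·5 + 9·5) = 46 − 50 = -4.

-4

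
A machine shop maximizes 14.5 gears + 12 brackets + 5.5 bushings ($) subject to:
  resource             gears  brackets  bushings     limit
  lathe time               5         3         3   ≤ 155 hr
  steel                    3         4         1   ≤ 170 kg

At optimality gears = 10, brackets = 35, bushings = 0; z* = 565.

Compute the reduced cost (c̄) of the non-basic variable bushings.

Check each constraint at x*: lathe time 155/155 (tight); steel 170/170 (tight).
From A_Bᵀ y = c: 5·y_lathe time + 3·y_steel = 14.5; 3·y_lathe time + 4·y_steel = 12.
Solving: y_lathe time = 2, y_steel = 1.5.
Reduced cost of bushings: c₃ − yᵀa₃ = 5.5 − (2·3 + 1.5·1) = 5.5 − 7.5 = -2.

-2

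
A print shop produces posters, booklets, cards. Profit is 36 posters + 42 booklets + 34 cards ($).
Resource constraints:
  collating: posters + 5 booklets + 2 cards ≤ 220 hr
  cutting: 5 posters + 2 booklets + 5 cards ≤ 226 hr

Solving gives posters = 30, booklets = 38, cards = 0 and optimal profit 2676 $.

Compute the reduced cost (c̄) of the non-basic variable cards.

-8

Both collating and cutting are binding at x*.
From A_Bᵀ y = c: 1·y_collating + 5·y_cutting = 36; 5·y_collating + 2·y_cutting = 42.
This yields shadow prices y_collating = 6, y_cutting = 6.
Reduced cost of cards: c₃ − yᵀa₃ = 34 − (6·2 + 6·5) = 34 − 42 = -8.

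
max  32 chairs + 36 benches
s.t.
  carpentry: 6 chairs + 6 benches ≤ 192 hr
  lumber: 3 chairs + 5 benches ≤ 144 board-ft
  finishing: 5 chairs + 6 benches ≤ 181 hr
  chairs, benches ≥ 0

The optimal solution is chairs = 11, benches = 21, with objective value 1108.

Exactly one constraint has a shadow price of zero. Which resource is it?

lumber

carpentry: 192/192 (binding)
lumber: 138/144 (slack 6)
finishing: 181/181 (binding)
By complementary slackness, a constraint with positive slack has shadow price 0 → lumber.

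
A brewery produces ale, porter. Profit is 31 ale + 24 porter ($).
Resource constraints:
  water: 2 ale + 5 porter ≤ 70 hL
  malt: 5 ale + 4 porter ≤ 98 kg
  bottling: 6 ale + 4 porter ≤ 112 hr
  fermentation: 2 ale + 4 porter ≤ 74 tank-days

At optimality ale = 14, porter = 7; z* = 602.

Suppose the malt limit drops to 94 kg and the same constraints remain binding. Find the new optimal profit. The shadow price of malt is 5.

582

Δb = -4, so new z* = 602 + (5)·(-4) = 602 − 20 = 582.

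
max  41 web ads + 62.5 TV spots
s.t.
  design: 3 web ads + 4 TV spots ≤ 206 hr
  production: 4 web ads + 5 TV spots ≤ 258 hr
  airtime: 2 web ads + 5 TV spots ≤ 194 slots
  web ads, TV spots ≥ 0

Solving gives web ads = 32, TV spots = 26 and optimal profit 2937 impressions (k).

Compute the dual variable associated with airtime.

Check each constraint at x*: design 200/206 (slack 6); production 258/258 (tight); airtime 194/194 (tight).
By complementary slackness, y = 0 for the non-binding constraint.
Dual feasibility on the basic columns requires 4·y_production + 2·y_airtime = 41, 5·y_production + 5·y_airtime = 62.5.
Solving: y_production = 8, y_airtime = 4.5.
Shadow price of airtime = 4.5.

4.5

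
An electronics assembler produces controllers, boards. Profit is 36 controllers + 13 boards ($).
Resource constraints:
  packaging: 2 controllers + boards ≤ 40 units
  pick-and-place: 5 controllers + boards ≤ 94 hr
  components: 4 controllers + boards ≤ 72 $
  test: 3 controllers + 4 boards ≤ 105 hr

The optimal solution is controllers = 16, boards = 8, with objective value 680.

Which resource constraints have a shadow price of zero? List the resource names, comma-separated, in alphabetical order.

pick-and-place, test

packaging: 40/40 (binding)
pick-and-place: 88/94 (slack 6)
components: 72/72 (binding)
test: 80/105 (slack 25)
By complementary slackness, a constraint with positive slack has shadow price 0 → pick-and-place, test.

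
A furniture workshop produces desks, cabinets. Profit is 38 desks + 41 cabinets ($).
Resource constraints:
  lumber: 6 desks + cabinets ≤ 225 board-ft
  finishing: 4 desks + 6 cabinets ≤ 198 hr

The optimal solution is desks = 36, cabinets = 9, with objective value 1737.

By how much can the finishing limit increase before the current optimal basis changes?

Binding constraints: lumber, finishing. The basis is B = [[6,1],[4,6]] with det 32.
Per unit increase in finishing, x* moves by d = (-0.03125, 0.1875).
The basis stays optimal until desks reaches 0; allowable increase = 1152 hr.

1152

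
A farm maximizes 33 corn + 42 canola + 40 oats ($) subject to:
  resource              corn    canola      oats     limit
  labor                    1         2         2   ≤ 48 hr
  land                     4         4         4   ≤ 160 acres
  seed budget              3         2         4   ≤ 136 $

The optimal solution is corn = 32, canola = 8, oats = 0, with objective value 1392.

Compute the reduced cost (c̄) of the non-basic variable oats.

-2

At the optimum: labor uses 48 of 48 (binding); land uses 160 of 160 (binding); seed budget uses 112 of 136 (slack = 24).
By complementary slackness, y = 0 for the non-binding constraint.
Dual feasibility on the basic columns requires 1·y_labor + 4·y_land = 33, 2·y_labor + 4·y_land = 42.
Solving: y_labor = 9, y_land = 6.
Reduced cost of oats: c₃ − yᵀa₃ = 40 − (9·2 + 6·4) = 40 − 42 = -2.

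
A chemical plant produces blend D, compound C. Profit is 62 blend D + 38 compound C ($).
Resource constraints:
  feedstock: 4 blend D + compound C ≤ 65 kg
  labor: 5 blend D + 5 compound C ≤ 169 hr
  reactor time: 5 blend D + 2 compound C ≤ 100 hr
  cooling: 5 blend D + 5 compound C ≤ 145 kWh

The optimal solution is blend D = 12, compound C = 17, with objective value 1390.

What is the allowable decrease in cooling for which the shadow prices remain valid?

Binding constraints: feedstock, cooling. The basis is B = [[4,1],[5,5]] with det 15.
Per unit decrease in cooling, x* moves by d = (0.0667, -0.2667).
The basis stays optimal until compound C reaches 0; allowable decrease = 63.75 kWh.

63.75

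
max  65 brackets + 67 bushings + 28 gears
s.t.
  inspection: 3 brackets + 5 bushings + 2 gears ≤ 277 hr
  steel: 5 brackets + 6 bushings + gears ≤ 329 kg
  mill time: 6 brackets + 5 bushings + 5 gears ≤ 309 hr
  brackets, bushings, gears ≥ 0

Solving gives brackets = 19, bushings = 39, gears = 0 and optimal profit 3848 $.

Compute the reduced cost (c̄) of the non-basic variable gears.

Check each constraint at x*: inspection 252/277 (slack 25); steel 329/329 (tight); mill time 309/309 (tight).
Slack constraints have shadow price 0 (complementary slackness).
Dual feasibility on the basic columns requires 5·y_steel + 6·y_mill time = 65, 6·y_steel + 5·y_mill time = 67.
→ y_steel = 7 and y_mill time = 5.
Reduced cost of gears: c₃ − yᵀa₃ = 28 − (7·1 + 5·5) = 28 − 32 = -4.

-4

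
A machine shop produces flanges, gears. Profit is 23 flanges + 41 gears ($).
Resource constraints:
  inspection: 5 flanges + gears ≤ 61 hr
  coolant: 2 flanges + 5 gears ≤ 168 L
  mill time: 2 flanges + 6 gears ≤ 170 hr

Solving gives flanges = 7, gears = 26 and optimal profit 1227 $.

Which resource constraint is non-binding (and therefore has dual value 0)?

coolant

inspection: 61/61 (binding)
coolant: 144/168 (slack 24)
mill time: 170/170 (binding)
By complementary slackness, a constraint with positive slack has shadow price 0 → coolant.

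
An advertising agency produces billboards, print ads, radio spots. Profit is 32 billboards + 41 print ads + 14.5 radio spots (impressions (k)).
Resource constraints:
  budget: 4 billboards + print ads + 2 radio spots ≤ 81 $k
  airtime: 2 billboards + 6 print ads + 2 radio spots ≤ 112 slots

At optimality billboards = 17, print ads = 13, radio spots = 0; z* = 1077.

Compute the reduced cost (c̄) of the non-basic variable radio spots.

-7.5

Both budget and airtime are binding at x*.
Dual feasibility on the basic columns requires 4·y_budget + 2·y_airtime = 32, 1·y_budget + 6·y_airtime = 41.
→ y_budget = 5 and y_airtime = 6.
Reduced cost of radio spots: c₃ − yᵀa₃ = 14.5 − (5·2 + 6·2) = 14.5 − 22 = -7.5.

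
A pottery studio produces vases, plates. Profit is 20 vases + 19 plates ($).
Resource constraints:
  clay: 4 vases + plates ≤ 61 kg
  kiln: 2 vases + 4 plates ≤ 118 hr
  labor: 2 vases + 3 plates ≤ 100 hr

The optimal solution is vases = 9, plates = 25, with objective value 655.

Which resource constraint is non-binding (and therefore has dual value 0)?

labor

clay: 61/61 (binding)
kiln: 118/118 (binding)
labor: 93/100 (slack 7)
By complementary slackness, a constraint with positive slack has shadow price 0 → labor.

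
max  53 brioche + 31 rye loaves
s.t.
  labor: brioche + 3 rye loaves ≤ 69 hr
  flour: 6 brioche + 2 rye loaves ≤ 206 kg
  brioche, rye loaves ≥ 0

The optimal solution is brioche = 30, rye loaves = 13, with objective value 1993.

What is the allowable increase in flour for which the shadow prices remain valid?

Binding constraints: labor, flour. The basis is B = [[1,3],[6,2]] with det -16.
Per unit increase in flour, x* moves by d = (0.1875, -0.0625).
The basis stays optimal until rye loaves reaches 0; allowable increase = 208 kg.

208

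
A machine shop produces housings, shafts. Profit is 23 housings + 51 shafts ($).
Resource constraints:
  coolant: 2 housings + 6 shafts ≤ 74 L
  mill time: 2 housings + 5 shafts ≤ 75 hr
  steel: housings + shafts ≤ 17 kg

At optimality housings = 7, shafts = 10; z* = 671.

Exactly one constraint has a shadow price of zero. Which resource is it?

mill time

coolant: 74/74 (binding)
mill time: 64/75 (slack 11)
steel: 17/17 (binding)
By complementary slackness, a constraint with positive slack has shadow price 0 → mill time.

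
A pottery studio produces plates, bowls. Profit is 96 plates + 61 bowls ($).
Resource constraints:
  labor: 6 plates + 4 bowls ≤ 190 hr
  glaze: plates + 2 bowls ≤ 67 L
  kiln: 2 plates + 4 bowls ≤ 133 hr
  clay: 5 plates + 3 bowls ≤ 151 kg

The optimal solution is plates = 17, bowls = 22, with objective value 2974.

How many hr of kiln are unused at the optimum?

11

kiln used = 2·17 + 4·22 = 122; slack = 133 − 122 = 11.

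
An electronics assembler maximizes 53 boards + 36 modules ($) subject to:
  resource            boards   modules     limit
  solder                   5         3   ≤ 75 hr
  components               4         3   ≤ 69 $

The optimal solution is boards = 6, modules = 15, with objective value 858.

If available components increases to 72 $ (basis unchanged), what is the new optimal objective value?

At the optimum: solder uses 75 of 75 (binding); components uses 69 of 69 (binding).
Dual feasibility on the basic columns requires 5·y_solder + 4·y_components = 53, 3·y_solder + 3·y_components = 36.
Solving: y_solder = 5, y_components = 7.
Δz = y_components·Δb = 7 × (3) = 21, so new z* = 858 + 21 = 879.

879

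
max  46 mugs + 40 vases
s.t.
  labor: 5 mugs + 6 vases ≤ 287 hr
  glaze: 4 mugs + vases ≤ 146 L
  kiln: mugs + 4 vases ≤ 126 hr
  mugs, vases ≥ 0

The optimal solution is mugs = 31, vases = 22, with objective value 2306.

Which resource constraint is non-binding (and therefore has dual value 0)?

labor: 287/287 (binding)
glaze: 146/146 (binding)
kiln: 119/126 (slack 7)
By complementary slackness, a constraint with positive slack has shadow price 0 → kiln.

kiln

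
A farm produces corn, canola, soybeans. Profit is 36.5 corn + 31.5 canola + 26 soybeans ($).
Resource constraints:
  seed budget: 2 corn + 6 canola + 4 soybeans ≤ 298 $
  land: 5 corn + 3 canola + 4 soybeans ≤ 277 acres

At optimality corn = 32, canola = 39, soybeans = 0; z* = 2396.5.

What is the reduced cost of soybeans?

-8

At the optimum: seed budget uses 298 of 298 (binding); land uses 277 of 277 (binding).
From A_Bᵀ y = c: 2·y_seed budget + 5·y_land = 36.5; 6·y_seed budget + 3·y_land = 31.5.
→ y_seed budget = 2 and y_land = 6.5.
Reduced cost of soybeans: c₃ − yᵀa₃ = 26 − (2·4 + 6.5·4) = 26 − 34 = -8.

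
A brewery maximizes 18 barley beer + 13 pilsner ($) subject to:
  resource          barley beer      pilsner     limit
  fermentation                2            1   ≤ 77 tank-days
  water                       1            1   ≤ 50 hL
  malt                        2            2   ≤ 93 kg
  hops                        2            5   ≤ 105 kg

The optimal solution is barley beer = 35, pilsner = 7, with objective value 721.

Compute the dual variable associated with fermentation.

8

Binding: fermentation and hops. Non-binding: water (8 unused), malt (9 unused).
Slack constraints have shadow price 0 (complementary slackness).
From A_Bᵀ y = c: 2·y_fermentation + 2·y_hops = 18; 1·y_fermentation + 5·y_hops = 13.
This yields shadow prices y_fermentation = 8, y_hops = 1.
Shadow price of fermentation = 8.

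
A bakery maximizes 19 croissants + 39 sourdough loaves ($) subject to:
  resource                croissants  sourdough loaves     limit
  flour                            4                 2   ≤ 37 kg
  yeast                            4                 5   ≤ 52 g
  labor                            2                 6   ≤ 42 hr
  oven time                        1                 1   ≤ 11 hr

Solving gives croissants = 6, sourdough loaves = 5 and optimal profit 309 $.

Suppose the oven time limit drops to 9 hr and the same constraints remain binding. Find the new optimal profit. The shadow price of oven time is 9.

Δb = -2, so new z* = 309 + (9)·(-2) = 309 − 18 = 291.

291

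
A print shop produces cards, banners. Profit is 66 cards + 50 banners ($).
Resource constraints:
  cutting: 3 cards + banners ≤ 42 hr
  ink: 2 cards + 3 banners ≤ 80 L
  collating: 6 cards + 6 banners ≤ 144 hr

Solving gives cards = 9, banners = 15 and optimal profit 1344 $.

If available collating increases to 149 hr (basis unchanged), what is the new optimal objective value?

1379

Binding: cutting and collating. Non-binding: ink (17 unused).
By complementary slackness, y = 0 for the non-binding constraint.
Dual feasibility on the basic columns requires 3·y_cutting + 6·y_collating = 66, 1·y_cutting + 6·y_collating = 50.
→ y_cutting = 8 and y_collating = 7.
Δz = y_collating·Δb = 7 × (5) = 35, so new z* = 1344 + 35 = 1379.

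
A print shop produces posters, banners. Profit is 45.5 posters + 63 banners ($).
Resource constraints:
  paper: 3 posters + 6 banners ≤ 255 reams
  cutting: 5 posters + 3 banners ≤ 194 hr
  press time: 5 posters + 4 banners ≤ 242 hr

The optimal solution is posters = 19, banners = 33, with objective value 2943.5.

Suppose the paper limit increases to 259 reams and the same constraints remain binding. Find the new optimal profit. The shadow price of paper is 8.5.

2977.5

Δb = 4, so new z* = 2943.5 + (8.5)·(4) = 2943.5 + 34 = 2977.5.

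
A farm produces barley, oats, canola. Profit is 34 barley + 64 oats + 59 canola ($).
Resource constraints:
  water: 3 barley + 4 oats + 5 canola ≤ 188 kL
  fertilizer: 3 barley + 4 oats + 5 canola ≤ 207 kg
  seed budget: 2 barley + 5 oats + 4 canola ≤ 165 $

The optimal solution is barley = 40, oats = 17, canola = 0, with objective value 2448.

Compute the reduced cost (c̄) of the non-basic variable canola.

-3

At the optimum: water uses 188 of 188 (binding); fertilizer uses 188 of 207 (slack = 19); seed budget uses 165 of 165 (binding).
Since fertilizer is not tight, its dual is 0.
Dual feasibility on the basic columns requires 3·y_water + 2·y_seed budget = 34, 4·y_water + 5·y_seed budget = 64.
This yields shadow prices y_water = 6, y_seed budget = 8.
Reduced cost of canola: c₃ − yᵀa₃ = 59 − (6·5 + 8·4) = 59 − 62 = -3.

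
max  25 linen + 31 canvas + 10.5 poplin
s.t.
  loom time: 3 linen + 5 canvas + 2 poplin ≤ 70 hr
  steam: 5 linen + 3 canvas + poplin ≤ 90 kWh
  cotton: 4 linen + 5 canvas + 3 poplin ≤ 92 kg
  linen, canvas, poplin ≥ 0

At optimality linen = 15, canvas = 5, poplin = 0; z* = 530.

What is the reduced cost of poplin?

-1.5

At the optimum: loom time uses 70 of 70 (binding); steam uses 90 of 90 (binding); cotton uses 85 of 92 (slack = 7).
Slack constraints have shadow price 0 (complementary slackness).
Dual feasibility on the basic columns requires 3·y_loom time + 5·y_steam = 25, 5·y_loom time + 3·y_steam = 31.
This yields shadow prices y_loom time = 5, y_steam = 2.
Reduced cost of poplin: c₃ − yᵀa₃ = 10.5 − (5·2 + 2·1) = 10.5 − 12 = -1.5.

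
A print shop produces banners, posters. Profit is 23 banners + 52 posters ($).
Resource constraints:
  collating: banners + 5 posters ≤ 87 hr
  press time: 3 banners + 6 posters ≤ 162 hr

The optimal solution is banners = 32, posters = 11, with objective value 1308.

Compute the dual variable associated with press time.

Both collating and press time are binding at x*.
Dual feasibility on the basic columns requires 1·y_collating + 3·y_press time = 23, 5·y_collating + 6·y_press time = 52.
This yields shadow prices y_collating = 2, y_press time = 7.
Shadow price of press time = 7.

7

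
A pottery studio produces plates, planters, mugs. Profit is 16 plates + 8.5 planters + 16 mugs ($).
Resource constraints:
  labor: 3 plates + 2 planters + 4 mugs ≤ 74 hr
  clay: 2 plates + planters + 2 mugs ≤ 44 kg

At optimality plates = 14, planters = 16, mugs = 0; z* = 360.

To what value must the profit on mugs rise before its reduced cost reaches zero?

Both labor and clay are binding at x*.
Dual feasibility on the basic columns requires 3·y_labor + 2·y_clay = 16, 2·y_labor + 1·y_clay = 8.5.
→ y_labor = 1 and y_clay = 6.5.
mugs enters the basis when its profit ≥ yᵀa₃ = 1·4 + 6.5·2 = 17.

17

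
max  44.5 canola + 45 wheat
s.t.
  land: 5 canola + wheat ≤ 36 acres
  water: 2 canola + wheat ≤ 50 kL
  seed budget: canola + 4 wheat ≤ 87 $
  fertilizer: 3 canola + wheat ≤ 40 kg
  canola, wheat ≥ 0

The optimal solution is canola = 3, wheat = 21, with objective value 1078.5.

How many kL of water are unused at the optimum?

water used = 2·3 + 1·21 = 27; slack = 50 − 27 = 23.

23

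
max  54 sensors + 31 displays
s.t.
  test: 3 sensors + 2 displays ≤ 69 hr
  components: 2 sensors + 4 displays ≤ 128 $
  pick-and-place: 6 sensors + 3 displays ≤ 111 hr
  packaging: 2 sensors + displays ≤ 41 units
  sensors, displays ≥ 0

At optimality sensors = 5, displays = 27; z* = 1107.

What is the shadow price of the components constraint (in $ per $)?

0

Check each constraint at x*: test 69/69 (tight); components 118/128 (slack 10); pick-and-place 111/111 (tight); packaging 37/41 (slack 4).
By complementary slackness, y = 0 for the non-binding constraints.
From A_Bᵀ y = c: 3·y_test + 6·y_pick-and-place = 54; 2·y_test + 3·y_pick-and-place = 31.
Solving: y_test = 8, y_pick-and-place = 5.
Shadow price of components = 0.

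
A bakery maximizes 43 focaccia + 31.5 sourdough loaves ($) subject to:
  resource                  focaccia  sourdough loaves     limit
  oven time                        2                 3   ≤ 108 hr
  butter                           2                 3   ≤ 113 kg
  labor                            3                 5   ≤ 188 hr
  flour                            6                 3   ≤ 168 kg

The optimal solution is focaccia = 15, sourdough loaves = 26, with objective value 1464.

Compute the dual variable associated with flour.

At the optimum: oven time uses 108 of 108 (binding); butter uses 108 of 113 (slack = 5); labor uses 175 of 188 (slack = 13); flour uses 168 of 168 (binding).
Since butter, labor are not tight, their duals are 0.
From A_Bᵀ y = c: 2·y_oven time + 6·y_flour = 43; 3·y_oven time + 3·y_flour = 31.5.
Solving: y_oven time = 5, y_flour = 5.5.
Shadow price of flour = 5.5.

5.5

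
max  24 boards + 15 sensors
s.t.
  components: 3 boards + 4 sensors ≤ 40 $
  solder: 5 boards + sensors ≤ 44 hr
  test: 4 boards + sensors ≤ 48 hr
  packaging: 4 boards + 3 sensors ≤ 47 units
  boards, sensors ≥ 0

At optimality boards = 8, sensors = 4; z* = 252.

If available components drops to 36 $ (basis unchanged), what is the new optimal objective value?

Check each constraint at x*: components 40/40 (tight); solder 44/44 (tight); test 36/48 (slack 12); packaging 44/47 (slack 3).
Since test, packaging are not tight, their duals are 0.
The binding rows give the dual system: 3·y_components + 5·y_solder = 24 and 4·y_components + 1·y_solder = 15.
This yields shadow prices y_components = 3, y_solder = 3.
Δz = y_components·Δb = 3 × (-4) = -12, so new z* = 252 − 12 = 240.

240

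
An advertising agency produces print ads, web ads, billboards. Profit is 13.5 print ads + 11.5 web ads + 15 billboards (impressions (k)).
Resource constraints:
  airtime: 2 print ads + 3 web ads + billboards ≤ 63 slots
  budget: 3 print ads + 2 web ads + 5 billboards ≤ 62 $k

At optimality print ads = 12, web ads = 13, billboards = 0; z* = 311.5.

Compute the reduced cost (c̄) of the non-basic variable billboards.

At the optimum: airtime uses 63 of 63 (binding); budget uses 62 of 62 (binding).
From A_Bᵀ y = c: 2·y_airtime + 3·y_budget = 13.5; 3·y_airtime + 2·y_budget = 11.5.
→ y_airtime = 1.5 and y_budget = 3.5.
Reduced cost of billboards: c₃ − yᵀa₃ = 15 − (1.5·1 + 3.5·5) = 15 − 19 = -4.

-4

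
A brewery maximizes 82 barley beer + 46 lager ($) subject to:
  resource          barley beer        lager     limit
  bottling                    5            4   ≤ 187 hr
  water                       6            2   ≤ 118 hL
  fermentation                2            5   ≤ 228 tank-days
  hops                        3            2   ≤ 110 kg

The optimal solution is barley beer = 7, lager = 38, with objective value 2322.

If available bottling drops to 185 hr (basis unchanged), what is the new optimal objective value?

Check each constraint at x*: bottling 187/187 (tight); water 118/118 (tight); fermentation 204/228 (slack 24); hops 97/110 (slack 13).
Slack constraints have shadow price 0 (complementary slackness).
Dual feasibility on the basic columns requires 5·y_bottling + 6·y_water = 82, 4·y_bottling + 2·y_water = 46.
→ y_bottling = 8 and y_water = 7.
Δz = y_bottling·Δb = 8 × (-2) = -16, so new z* = 2322 − 16 = 2306.

2306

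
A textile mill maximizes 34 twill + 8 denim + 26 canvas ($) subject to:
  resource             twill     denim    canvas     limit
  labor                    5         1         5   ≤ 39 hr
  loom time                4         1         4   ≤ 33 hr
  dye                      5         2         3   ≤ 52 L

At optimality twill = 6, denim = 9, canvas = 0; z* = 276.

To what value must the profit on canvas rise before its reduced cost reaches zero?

34

Check each constraint at x*: labor 39/39 (tight); loom time 33/33 (tight); dye 48/52 (slack 4).
Since dye is not tight, its dual is 0.
Dual feasibility on the basic columns requires 5·y_labor + 4·y_loom time = 34, 1·y_labor + 1·y_loom time = 8.
Solving: y_labor = 2, y_loom time = 6.
canvas enters the basis when its profit ≥ yᵀa₃ = 2·5 + 6·4 = 34.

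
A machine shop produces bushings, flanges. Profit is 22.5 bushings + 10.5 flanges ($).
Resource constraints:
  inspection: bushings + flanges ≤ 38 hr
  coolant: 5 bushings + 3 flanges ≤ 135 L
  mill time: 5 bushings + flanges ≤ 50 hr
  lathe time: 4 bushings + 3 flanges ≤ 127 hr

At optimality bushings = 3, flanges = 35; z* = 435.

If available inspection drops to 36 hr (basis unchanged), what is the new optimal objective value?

420

At the optimum: inspection uses 38 of 38 (binding); coolant uses 120 of 135 (slack = 15); mill time uses 50 of 50 (binding); lathe time uses 117 of 127 (slack = 10).
Since coolant, lathe time are not tight, their duals are 0.
The binding rows give the dual system: 1·y_inspection + 5·y_mill time = 22.5 and 1·y_inspection + 1·y_mill time = 10.5.
Solving: y_inspection = 7.5, y_mill time = 3.
Δz = y_inspection·Δb = 7.5 × (-2) = -15, so new z* = 435 − 15 = 420.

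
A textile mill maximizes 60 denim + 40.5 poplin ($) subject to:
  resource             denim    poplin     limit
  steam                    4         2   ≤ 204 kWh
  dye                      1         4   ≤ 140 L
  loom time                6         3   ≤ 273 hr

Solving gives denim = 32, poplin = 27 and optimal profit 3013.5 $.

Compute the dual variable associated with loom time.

9.5

Binding: dye and loom time. Non-binding: steam (22 unused).
Slack constraints have shadow price 0 (complementary slackness).
The binding rows give the dual system: 1·y_dye + 6·y_loom time = 60 and 4·y_dye + 3·y_loom time = 40.5.
Solving: y_dye = 3, y_loom time = 9.5.
Shadow price of loom time = 9.5.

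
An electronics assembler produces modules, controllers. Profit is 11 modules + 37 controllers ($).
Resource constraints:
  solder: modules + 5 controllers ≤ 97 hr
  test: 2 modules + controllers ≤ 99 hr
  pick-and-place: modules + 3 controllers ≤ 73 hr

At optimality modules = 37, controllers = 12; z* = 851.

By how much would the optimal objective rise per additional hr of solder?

2

Check each constraint at x*: solder 97/97 (tight); test 86/99 (slack 13); pick-and-place 73/73 (tight).
Since test is not tight, its dual is 0.
Dual feasibility on the basic columns requires 1·y_solder + 1·y_pick-and-place = 11, 5·y_solder + 3·y_pick-and-place = 37.
Solving: y_solder = 2, y_pick-and-place = 9.
Shadow price of solder = 2.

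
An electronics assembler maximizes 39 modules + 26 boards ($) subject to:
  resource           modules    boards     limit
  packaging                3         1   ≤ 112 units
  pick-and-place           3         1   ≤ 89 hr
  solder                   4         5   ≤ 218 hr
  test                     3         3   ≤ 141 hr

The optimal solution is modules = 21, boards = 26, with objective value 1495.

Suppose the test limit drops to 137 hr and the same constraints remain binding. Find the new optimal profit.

At the optimum: packaging uses 89 of 112 (slack = 23); pick-and-place uses 89 of 89 (binding); solder uses 214 of 218 (slack = 4); test uses 141 of 141 (binding).
By complementary slackness, y = 0 for the non-binding constraints.
From A_Bᵀ y = c: 3·y_pick-and-place + 3·y_test = 39; 1·y_pick-and-place + 3·y_test = 26.
This yields shadow prices y_pick-and-place = 6.5, y_test = 6.5.
Δz = y_test·Δb = 6.5 × (-4) = -26, so new z* = 1495 − 26 = 1469.

1469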